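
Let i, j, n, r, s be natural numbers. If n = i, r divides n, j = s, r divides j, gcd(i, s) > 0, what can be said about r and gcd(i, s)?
r ≤ gcd(i, s)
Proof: n = i and r divides n, so r divides i. Because j = s and r divides j, r divides s. Since r divides i, r divides gcd(i, s). Because gcd(i, s) > 0, r ≤ gcd(i, s).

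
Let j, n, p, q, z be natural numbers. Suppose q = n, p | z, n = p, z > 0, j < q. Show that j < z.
q = n and n = p, thus q = p. Since j < q, j < p. p | z and z > 0, so p ≤ z. Because j < p, j < z.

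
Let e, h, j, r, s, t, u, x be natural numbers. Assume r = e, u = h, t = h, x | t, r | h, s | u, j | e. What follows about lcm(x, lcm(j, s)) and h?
lcm(x, lcm(j, s)) | h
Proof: t = h and x | t, therefore x | h. r = e and r | h, therefore e | h. Since j | e, j | h. u = h and s | u, so s | h. Since j | h, lcm(j, s) | h. Since x | h, lcm(x, lcm(j, s)) | h.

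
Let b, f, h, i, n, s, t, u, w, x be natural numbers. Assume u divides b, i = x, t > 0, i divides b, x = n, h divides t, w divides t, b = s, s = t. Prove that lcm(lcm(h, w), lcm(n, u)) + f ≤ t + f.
Since h divides t and w divides t, lcm(h, w) divides t. b = s and s = t, so b = t. i = x and x = n, thus i = n. Since i divides b, n divides b. From u divides b, lcm(n, u) divides b. b = t, so lcm(n, u) divides t. lcm(h, w) divides t, so lcm(lcm(h, w), lcm(n, u)) divides t. Since t > 0, lcm(lcm(h, w), lcm(n, u)) ≤ t. Then lcm(lcm(h, w), lcm(n, u)) + f ≤ t + f.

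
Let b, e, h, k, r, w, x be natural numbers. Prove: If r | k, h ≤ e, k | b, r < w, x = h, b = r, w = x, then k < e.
w = x and x = h, so w = h. b = r and k | b, therefore k | r. r | k, so r = k. From r < w, k < w. w = h, so k < h. Since h ≤ e, k < e.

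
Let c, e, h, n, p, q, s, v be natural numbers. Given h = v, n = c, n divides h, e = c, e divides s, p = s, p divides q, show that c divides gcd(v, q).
From n = c and n divides h, c divides h. Since h = v, c divides v. From e = c and e divides s, c divides s. p = s and p divides q, thus s divides q. Since c divides s, c divides q. c divides v, so c divides gcd(v, q).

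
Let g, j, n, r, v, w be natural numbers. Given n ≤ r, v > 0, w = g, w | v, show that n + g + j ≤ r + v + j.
w | v and v > 0, hence w ≤ v. w = g, so g ≤ v. Then g + j ≤ v + j. n ≤ r, so n + g + j ≤ r + v + j.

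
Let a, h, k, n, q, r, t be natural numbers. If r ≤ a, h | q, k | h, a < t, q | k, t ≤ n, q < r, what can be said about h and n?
h < n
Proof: q | k and k | h, hence q | h. Because h | q, q = h. q < r, so h < r. Because r ≤ a and a < t, r < t. Since h < r, h < t. Since t ≤ n, h < n.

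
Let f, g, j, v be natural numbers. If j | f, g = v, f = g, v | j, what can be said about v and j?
v = j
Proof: Since f = g and j | f, j | g. g = v, so j | v. v | j, so v = j.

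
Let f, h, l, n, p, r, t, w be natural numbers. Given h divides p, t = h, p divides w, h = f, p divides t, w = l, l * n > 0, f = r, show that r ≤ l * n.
Because t = h and p divides t, p divides h. h divides p, so p = h. Since h = f, p = f. Since f = r, p = r. Because w = l and p divides w, p divides l. Since p = r, r divides l. Then r divides l * n. From l * n > 0, r ≤ l * n.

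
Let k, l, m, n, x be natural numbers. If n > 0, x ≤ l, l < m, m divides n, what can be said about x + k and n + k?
x + k < n + k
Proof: Since m divides n and n > 0, m ≤ n. Because l < m, l < n. x ≤ l, so x < n. Then x + k < n + k.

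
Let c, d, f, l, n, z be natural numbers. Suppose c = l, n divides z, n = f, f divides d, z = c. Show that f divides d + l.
z = c and n divides z, so n divides c. Since c = l, n divides l. n = f, so f divides l. f divides d, so f divides d + l.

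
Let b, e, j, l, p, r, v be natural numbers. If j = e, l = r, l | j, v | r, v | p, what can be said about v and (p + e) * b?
v | (p + e) * b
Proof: j = e and l | j, therefore l | e. Since l = r, r | e. Since v | r, v | e. Since v | p, v | p + e. Then v | (p + e) * b.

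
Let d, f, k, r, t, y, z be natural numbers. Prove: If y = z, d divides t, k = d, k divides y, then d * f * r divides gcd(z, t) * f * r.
k = d and k divides y, thus d divides y. y = z, so d divides z. d divides t, so d divides gcd(z, t). Then d * f divides gcd(z, t) * f. Then d * f * r divides gcd(z, t) * f * r.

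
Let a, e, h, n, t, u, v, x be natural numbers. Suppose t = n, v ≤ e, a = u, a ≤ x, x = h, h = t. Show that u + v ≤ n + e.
h = t and t = n, therefore h = n. a = u and a ≤ x, so u ≤ x. x = h, so u ≤ h. h = n, so u ≤ n. v ≤ e, so u + v ≤ n + e.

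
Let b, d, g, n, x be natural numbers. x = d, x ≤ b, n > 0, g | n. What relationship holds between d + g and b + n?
d + g ≤ b + n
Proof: Since x = d and x ≤ b, d ≤ b. g | n and n > 0, so g ≤ n. d ≤ b, so d + g ≤ b + n.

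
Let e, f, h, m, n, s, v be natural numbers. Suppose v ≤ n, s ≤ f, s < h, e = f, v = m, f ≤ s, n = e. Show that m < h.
f ≤ s and s ≤ f, thus f = s. n = e and e = f, so n = f. v ≤ n, so v ≤ f. Since f = s, v ≤ s. v = m, so m ≤ s. s < h, so m < h.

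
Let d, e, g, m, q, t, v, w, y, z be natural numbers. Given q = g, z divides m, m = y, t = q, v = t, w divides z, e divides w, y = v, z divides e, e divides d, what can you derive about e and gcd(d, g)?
e divides gcd(d, g)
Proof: e divides w and w divides z, hence e divides z. Since z divides e, z = e. Because m = y and y = v, m = v. Because v = t, m = t. z divides m, so z divides t. z = e, so e divides t. t = q, so e divides q. Since q = g, e divides g. e divides d, so e divides gcd(d, g).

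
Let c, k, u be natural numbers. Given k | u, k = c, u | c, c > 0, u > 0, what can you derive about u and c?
u = c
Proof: u | c and c > 0, hence u ≤ c. k | u and u > 0, so k ≤ u. Because k = c, c ≤ u. u ≤ c, so u = c.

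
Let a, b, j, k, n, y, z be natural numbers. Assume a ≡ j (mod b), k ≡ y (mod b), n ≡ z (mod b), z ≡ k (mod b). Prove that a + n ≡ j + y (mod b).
n ≡ z (mod b) and z ≡ k (mod b), thus n ≡ k (mod b). Since k ≡ y (mod b), n ≡ y (mod b). a ≡ j (mod b), so a + n ≡ j + y (mod b).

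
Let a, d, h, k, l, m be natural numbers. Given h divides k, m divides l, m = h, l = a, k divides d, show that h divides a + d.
Because l = a and m divides l, m divides a. m = h, so h divides a. h divides k and k divides d, thus h divides d. h divides a, so h divides a + d.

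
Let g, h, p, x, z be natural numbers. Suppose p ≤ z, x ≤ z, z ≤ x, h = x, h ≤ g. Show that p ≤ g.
Because x ≤ z and z ≤ x, x = z. h = x and h ≤ g, thus x ≤ g. Since x = z, z ≤ g. p ≤ z, so p ≤ g.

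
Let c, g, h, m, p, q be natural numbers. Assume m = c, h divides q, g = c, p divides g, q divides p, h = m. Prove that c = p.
h divides q and q divides p, so h divides p. h = m, so m divides p. m = c, so c divides p. From g = c and p divides g, p divides c. Since c divides p, c = p.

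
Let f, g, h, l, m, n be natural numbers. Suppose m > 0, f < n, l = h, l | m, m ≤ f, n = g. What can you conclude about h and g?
h < g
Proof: l | m and m > 0, thus l ≤ m. m ≤ f, so l ≤ f. l = h, so h ≤ f. Since n = g and f < n, f < g. h ≤ f, so h < g.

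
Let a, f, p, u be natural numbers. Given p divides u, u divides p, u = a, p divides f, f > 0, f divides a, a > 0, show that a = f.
p divides u and u divides p, hence p = u. Since u = a, p = a. p divides f, so a divides f. From f > 0, a ≤ f. Because f divides a and a > 0, f ≤ a. From a ≤ f, a = f.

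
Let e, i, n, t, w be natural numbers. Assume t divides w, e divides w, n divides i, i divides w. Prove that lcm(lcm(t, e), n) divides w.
t divides w and e divides w, hence lcm(t, e) divides w. n divides i and i divides w, hence n divides w. lcm(t, e) divides w, so lcm(lcm(t, e), n) divides w.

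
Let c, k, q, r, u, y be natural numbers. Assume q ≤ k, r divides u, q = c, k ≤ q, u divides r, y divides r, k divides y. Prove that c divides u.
r divides u and u divides r, thus r = u. Since k ≤ q and q ≤ k, k = q. Since k divides y, q divides y. Since y divides r, q divides r. q = c, so c divides r. Since r = u, c divides u.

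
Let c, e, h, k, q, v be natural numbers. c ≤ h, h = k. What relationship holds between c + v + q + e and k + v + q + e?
c + v + q + e ≤ k + v + q + e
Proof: Because h = k and c ≤ h, c ≤ k. Then c + v ≤ k + v. Then c + v + q ≤ k + v + q. Then c + v + q + e ≤ k + v + q + e.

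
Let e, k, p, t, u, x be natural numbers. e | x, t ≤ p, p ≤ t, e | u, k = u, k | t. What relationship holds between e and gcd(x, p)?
e | gcd(x, p)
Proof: Since t ≤ p and p ≤ t, t = p. Because k = u and k | t, u | t. From e | u, e | t. Since t = p, e | p. Since e | x, e | gcd(x, p).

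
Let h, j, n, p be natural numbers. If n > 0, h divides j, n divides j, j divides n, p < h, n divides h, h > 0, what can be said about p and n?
p < n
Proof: j divides n and n divides j, so j = n. Since h divides j, h divides n. n > 0, so h ≤ n. n divides h and h > 0, therefore n ≤ h. h ≤ n, so h = n. Since p < h, p < n.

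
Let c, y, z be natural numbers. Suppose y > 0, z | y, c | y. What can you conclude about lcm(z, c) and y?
lcm(z, c) ≤ y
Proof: z | y and c | y, so lcm(z, c) | y. y > 0, so lcm(z, c) ≤ y.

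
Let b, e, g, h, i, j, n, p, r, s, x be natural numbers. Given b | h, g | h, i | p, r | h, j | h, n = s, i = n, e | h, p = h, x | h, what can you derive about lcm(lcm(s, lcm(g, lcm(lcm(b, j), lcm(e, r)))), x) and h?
lcm(lcm(s, lcm(g, lcm(lcm(b, j), lcm(e, r)))), x) | h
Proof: Since p = h and i | p, i | h. Since i = n, n | h. n = s, so s | h. Because b | h and j | h, lcm(b, j) | h. e | h and r | h, so lcm(e, r) | h. Since lcm(b, j) | h, lcm(lcm(b, j), lcm(e, r)) | h. g | h, so lcm(g, lcm(lcm(b, j), lcm(e, r))) | h. Since s | h, lcm(s, lcm(g, lcm(lcm(b, j), lcm(e, r)))) | h. Since x | h, lcm(lcm(s, lcm(g, lcm(lcm(b, j), lcm(e, r)))), x) | h.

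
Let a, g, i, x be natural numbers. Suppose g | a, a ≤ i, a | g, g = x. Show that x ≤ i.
Since a | g and g | a, a = g. Since g = x, a = x. Since a ≤ i, x ≤ i.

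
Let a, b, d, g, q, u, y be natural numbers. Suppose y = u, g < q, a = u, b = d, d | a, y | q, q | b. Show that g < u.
Because b = d and q | b, q | d. d | a, so q | a. a = u, so q | u. y = u and y | q, hence u | q. q | u, so q = u. g < q, so g < u.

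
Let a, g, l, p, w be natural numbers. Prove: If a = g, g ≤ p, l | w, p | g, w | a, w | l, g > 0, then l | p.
p | g and g > 0, so p ≤ g. Because g ≤ p, g = p. a = g, so a = p. w | l and l | w, hence w = l. Since w | a, l | a. Since a = p, l | p.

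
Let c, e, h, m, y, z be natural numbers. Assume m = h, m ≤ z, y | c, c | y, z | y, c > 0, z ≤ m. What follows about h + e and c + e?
h + e ≤ c + e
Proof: z ≤ m and m ≤ z, so z = m. Since m = h, z = h. y | c and c | y, hence y = c. Since z | y, z | c. Since c > 0, z ≤ c. Since z = h, h ≤ c. Then h + e ≤ c + e.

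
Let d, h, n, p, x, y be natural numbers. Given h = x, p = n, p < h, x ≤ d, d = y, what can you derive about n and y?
n < y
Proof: Because h = x and p < h, p < x. p = n, so n < x. d = y and x ≤ d, hence x ≤ y. Because n < x, n < y.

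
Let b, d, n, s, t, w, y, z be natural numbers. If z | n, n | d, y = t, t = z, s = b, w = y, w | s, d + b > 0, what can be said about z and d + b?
z ≤ d + b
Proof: Since z | n and n | d, z | d. y = t and t = z, so y = z. From w = y and w | s, y | s. s = b, so y | b. Because y = z, z | b. z | d, so z | d + b. d + b > 0, so z ≤ d + b.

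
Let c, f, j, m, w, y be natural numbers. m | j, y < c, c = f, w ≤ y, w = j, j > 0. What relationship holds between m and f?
m < f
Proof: m | j and j > 0, therefore m ≤ j. Because w ≤ y and y < c, w < c. Since w = j, j < c. m ≤ j, so m < c. Since c = f, m < f.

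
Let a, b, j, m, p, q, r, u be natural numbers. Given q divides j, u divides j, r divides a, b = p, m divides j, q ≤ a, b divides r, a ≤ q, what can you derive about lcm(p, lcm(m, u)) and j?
lcm(p, lcm(m, u)) divides j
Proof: From b divides r and r divides a, b divides a. q ≤ a and a ≤ q, so q = a. q divides j, so a divides j. Since b divides a, b divides j. Since b = p, p divides j. Since m divides j and u divides j, lcm(m, u) divides j. Since p divides j, lcm(p, lcm(m, u)) divides j.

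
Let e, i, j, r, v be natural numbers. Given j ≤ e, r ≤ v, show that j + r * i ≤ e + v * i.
r ≤ v, therefore r * i ≤ v * i. j ≤ e, so j + r * i ≤ e + v * i.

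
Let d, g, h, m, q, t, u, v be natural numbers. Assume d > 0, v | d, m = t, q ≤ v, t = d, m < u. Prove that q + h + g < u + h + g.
v | d and d > 0, thus v ≤ d. Because q ≤ v, q ≤ d. m = t and t = d, therefore m = d. m < u, so d < u. q ≤ d, so q < u. Then q + h < u + h. Then q + h + g < u + h + g.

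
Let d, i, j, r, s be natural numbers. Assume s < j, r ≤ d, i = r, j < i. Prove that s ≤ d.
From i = r and j < i, j < r. r ≤ d, so j < d. s < j, so s < d. Then s ≤ d.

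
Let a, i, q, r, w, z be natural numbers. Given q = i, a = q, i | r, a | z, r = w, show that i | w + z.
r = w and i | r, so i | w. Since a = q and q = i, a = i. Since a | z, i | z. From i | w, i | w + z.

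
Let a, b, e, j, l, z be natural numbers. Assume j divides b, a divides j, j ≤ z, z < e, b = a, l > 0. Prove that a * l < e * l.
b = a and j divides b, thus j divides a. Since a divides j, j = a. Since j ≤ z and z < e, j < e. Since j = a, a < e. Since l > 0, by multiplying by a positive, a * l < e * l.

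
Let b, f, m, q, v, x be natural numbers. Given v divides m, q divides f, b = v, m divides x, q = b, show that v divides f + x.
From q = b and q divides f, b divides f. b = v, so v divides f. v divides m and m divides x, so v divides x. Because v divides f, v divides f + x.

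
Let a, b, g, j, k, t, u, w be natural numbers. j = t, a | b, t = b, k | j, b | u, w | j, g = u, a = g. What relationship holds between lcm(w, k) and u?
lcm(w, k) | u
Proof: Since a = g and g = u, a = u. From a | b, u | b. Since b | u, b = u. t = b, so t = u. w | j and k | j, therefore lcm(w, k) | j. Because j = t, lcm(w, k) | t. t = u, so lcm(w, k) | u.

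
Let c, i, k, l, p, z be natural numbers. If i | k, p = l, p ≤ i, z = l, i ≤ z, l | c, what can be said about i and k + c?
i | k + c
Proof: p = l and p ≤ i, hence l ≤ i. z = l and i ≤ z, thus i ≤ l. l ≤ i, so l = i. Since l | c, i | c. i | k, so i | k + c.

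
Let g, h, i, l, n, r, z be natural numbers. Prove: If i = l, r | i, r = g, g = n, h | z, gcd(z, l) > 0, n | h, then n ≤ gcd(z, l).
Because n | h and h | z, n | z. r = g and r | i, so g | i. i = l, so g | l. g = n, so n | l. n | z, so n | gcd(z, l). gcd(z, l) > 0, so n ≤ gcd(z, l).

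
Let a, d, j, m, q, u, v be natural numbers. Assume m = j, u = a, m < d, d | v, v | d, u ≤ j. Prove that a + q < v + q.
u = a and u ≤ j, so a ≤ j. d | v and v | d, thus d = v. From m < d, m < v. Because m = j, j < v. a ≤ j, so a < v. Then a + q < v + q.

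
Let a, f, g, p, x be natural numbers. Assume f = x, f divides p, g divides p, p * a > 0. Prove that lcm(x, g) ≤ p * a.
f = x and f divides p, hence x divides p. From g divides p, lcm(x, g) divides p. Then lcm(x, g) divides p * a. Since p * a > 0, lcm(x, g) ≤ p * a.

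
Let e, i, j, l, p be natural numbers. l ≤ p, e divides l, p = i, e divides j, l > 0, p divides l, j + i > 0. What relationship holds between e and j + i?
e ≤ j + i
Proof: Because p divides l and l > 0, p ≤ l. Since l ≤ p, l = p. Since p = i, l = i. e divides l, so e divides i. e divides j, so e divides j + i. Since j + i > 0, e ≤ j + i.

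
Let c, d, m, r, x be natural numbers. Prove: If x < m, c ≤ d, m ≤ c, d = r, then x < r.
Since x < m and m ≤ c, x < c. d = r and c ≤ d, so c ≤ r. Since x < c, x < r.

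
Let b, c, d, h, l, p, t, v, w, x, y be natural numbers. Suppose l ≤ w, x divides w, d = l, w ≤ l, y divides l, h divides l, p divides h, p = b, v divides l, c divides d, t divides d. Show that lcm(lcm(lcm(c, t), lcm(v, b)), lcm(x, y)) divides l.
From c divides d and t divides d, lcm(c, t) divides d. Since d = l, lcm(c, t) divides l. p divides h and h divides l, thus p divides l. Since p = b, b divides l. v divides l, so lcm(v, b) divides l. Since lcm(c, t) divides l, lcm(lcm(c, t), lcm(v, b)) divides l. Because w ≤ l and l ≤ w, w = l. x divides w, so x divides l. Since y divides l, lcm(x, y) divides l. Since lcm(lcm(c, t), lcm(v, b)) divides l, lcm(lcm(lcm(c, t), lcm(v, b)), lcm(x, y)) divides l.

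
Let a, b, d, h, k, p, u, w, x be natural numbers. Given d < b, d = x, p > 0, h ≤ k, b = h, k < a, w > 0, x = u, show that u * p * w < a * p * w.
From d = x and x = u, d = u. From b = h and d < b, d < h. Since d = u, u < h. Since h ≤ k and k < a, h < a. u < h, so u < a. Since p > 0, u * p < a * p. Since w > 0, u * p * w < a * p * w.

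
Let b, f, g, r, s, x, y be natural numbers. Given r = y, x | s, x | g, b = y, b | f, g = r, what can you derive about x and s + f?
x | s + f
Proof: g = r and r = y, therefore g = y. x | g, so x | y. From b = y and b | f, y | f. Since x | y, x | f. Since x | s, x | s + f.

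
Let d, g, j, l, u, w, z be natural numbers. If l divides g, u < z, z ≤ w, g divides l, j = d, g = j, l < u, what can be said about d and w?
d < w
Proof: g = j and j = d, thus g = d. From l divides g and g divides l, l = g. Since l < u and u < z, l < z. Since l = g, g < z. z ≤ w, so g < w. g = d, so d < w.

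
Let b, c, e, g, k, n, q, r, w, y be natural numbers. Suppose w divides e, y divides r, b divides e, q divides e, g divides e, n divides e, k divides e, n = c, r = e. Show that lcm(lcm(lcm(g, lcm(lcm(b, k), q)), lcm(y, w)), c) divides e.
b divides e and k divides e, hence lcm(b, k) divides e. q divides e, so lcm(lcm(b, k), q) divides e. g divides e, so lcm(g, lcm(lcm(b, k), q)) divides e. Since r = e and y divides r, y divides e. w divides e, so lcm(y, w) divides e. Since lcm(g, lcm(lcm(b, k), q)) divides e, lcm(lcm(g, lcm(lcm(b, k), q)), lcm(y, w)) divides e. n = c and n divides e, hence c divides e. lcm(lcm(g, lcm(lcm(b, k), q)), lcm(y, w)) divides e, so lcm(lcm(lcm(g, lcm(lcm(b, k), q)), lcm(y, w)), c) divides e.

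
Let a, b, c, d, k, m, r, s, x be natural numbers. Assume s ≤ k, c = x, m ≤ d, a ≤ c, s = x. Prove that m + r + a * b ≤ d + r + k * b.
From m ≤ d, m + r ≤ d + r. From c = x and a ≤ c, a ≤ x. s = x and s ≤ k, so x ≤ k. From a ≤ x, a ≤ k. By multiplying by a non-negative, a * b ≤ k * b. m + r ≤ d + r, so m + r + a * b ≤ d + r + k * b.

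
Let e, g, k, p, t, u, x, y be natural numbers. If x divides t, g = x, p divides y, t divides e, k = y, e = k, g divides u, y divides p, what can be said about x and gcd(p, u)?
x divides gcd(p, u)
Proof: e = k and k = y, so e = y. y divides p and p divides y, so y = p. Since e = y, e = p. x divides t and t divides e, so x divides e. From e = p, x divides p. g = x and g divides u, therefore x divides u. Since x divides p, x divides gcd(p, u).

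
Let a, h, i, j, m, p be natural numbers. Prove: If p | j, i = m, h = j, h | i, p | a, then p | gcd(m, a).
Because h = j and h | i, j | i. i = m, so j | m. Since p | j, p | m. Since p | a, p | gcd(m, a).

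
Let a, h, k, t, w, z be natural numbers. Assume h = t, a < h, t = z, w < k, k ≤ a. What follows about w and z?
w < z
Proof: Because w < k and k ≤ a, w < a. Because h = t and t = z, h = z. a < h, so a < z. From w < a, w < z.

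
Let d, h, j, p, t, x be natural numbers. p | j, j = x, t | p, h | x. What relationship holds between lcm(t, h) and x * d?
lcm(t, h) | x * d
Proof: j = x and p | j, therefore p | x. t | p, so t | x. h | x, so lcm(t, h) | x. Then lcm(t, h) | x * d.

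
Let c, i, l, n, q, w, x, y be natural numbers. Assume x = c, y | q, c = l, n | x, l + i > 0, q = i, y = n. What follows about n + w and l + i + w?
n + w ≤ l + i + w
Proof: x = c and n | x, so n | c. c = l, so n | l. Because q = i and y | q, y | i. Since y = n, n | i. Since n | l, n | l + i. Since l + i > 0, n ≤ l + i. Then n + w ≤ l + i + w.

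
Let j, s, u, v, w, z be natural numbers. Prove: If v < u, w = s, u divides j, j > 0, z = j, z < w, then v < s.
From u divides j and j > 0, u ≤ j. z = j and z < w, thus j < w. u ≤ j, so u < w. w = s, so u < s. Because v < u, v < s.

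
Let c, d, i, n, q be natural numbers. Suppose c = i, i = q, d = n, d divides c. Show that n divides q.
Because c = i and i = q, c = q. d = n and d divides c, hence n divides c. c = q, so n divides q.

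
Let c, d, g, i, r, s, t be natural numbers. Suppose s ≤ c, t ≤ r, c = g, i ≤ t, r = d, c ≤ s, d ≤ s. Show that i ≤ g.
s ≤ c and c ≤ s, hence s = c. From c = g, s = g. Since r = d and t ≤ r, t ≤ d. Since i ≤ t, i ≤ d. Since d ≤ s, i ≤ s. s = g, so i ≤ g.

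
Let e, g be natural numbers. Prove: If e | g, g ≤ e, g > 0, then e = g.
From e | g and g > 0, e ≤ g. g ≤ e, so g = e. Then e = g.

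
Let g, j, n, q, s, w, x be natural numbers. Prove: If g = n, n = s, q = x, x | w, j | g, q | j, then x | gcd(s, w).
q = x and q | j, therefore x | j. g = n and n = s, therefore g = s. Since j | g, j | s. Since x | j, x | s. Because x | w, x | gcd(s, w).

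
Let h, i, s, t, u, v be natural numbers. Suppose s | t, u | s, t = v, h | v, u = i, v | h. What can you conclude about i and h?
i | h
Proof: From v | h and h | v, v = h. From u = i and u | s, i | s. t = v and s | t, therefore s | v. From i | s, i | v. Since v = h, i | h.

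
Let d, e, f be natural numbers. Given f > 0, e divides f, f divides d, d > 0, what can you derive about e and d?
e ≤ d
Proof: Since e divides f and f > 0, e ≤ f. f divides d and d > 0, hence f ≤ d. From e ≤ f, e ≤ d.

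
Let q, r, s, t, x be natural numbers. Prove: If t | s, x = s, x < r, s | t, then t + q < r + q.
s | t and t | s, hence s = t. Since x = s, x = t. Since x < r, t < r. Then t + q < r + q.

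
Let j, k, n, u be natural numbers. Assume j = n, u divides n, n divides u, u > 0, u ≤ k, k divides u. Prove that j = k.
From n divides u and u divides n, n = u. Since j = n, j = u. Since k divides u and u > 0, k ≤ u. Since u ≤ k, u = k. j = u, so j = k.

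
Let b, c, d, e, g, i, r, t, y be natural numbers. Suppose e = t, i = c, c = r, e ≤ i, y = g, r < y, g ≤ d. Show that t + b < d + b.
i = c and c = r, hence i = r. Since e ≤ i, e ≤ r. y = g and r < y, therefore r < g. Since g ≤ d, r < d. e ≤ r, so e < d. e = t, so t < d. Then t + b < d + b.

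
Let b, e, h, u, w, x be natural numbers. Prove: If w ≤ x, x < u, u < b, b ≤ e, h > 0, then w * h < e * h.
w ≤ x and x < u, so w < u. u < b and b ≤ e, hence u < e. From w < u, w < e. Since h > 0, by multiplying by a positive, w * h < e * h.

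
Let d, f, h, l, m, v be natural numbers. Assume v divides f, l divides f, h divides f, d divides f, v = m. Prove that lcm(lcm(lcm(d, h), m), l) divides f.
d divides f and h divides f, thus lcm(d, h) divides f. v = m and v divides f, thus m divides f. Since lcm(d, h) divides f, lcm(lcm(d, h), m) divides f. Since l divides f, lcm(lcm(lcm(d, h), m), l) divides f.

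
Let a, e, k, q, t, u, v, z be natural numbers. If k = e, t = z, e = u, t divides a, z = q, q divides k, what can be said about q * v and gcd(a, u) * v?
q * v divides gcd(a, u) * v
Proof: Because t = z and t divides a, z divides a. From z = q, q divides a. k = e and e = u, hence k = u. Since q divides k, q divides u. q divides a, so q divides gcd(a, u). Then q * v divides gcd(a, u) * v.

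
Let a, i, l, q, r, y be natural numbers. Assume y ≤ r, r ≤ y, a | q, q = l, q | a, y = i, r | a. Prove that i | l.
Since r ≤ y and y ≤ r, r = y. y = i, so r = i. a | q and q | a, hence a = q. r | a, so r | q. q = l, so r | l. Since r = i, i | l.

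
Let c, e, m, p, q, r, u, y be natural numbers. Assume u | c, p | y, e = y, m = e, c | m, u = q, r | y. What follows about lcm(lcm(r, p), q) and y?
lcm(lcm(r, p), q) | y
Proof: Because r | y and p | y, lcm(r, p) | y. m = e and e = y, therefore m = y. u | c and c | m, so u | m. m = y, so u | y. Since u = q, q | y. Since lcm(r, p) | y, lcm(lcm(r, p), q) | y.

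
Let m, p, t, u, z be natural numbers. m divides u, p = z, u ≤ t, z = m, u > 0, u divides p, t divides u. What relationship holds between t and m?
t = m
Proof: p = z and z = m, so p = m. Since u divides p, u divides m. From m divides u, m = u. From t divides u and u > 0, t ≤ u. Since u ≤ t, u = t. Since m = u, m = t. Then t = m.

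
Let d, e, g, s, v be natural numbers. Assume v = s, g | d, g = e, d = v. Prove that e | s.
Since d = v and v = s, d = s. Because g | d, g | s. g = e, so e | s.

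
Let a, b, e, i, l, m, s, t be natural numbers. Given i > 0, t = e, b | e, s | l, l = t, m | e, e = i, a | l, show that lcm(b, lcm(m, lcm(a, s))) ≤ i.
Since l = t and t = e, l = e. From a | l and s | l, lcm(a, s) | l. l = e, so lcm(a, s) | e. Since m | e, lcm(m, lcm(a, s)) | e. b | e, so lcm(b, lcm(m, lcm(a, s))) | e. Since e = i, lcm(b, lcm(m, lcm(a, s))) | i. Since i > 0, lcm(b, lcm(m, lcm(a, s))) ≤ i.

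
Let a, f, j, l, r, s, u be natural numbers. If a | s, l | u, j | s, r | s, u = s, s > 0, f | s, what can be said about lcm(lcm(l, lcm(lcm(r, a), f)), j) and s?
lcm(lcm(l, lcm(lcm(r, a), f)), j) ≤ s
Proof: Because u = s and l | u, l | s. r | s and a | s, therefore lcm(r, a) | s. From f | s, lcm(lcm(r, a), f) | s. l | s, so lcm(l, lcm(lcm(r, a), f)) | s. j | s, so lcm(lcm(l, lcm(lcm(r, a), f)), j) | s. Since s > 0, lcm(lcm(l, lcm(lcm(r, a), f)), j) ≤ s.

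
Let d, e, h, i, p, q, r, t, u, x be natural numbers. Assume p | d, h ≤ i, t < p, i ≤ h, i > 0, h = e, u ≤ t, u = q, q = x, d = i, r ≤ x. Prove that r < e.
Because u = q and q = x, u = x. Since u ≤ t, x ≤ t. Since r ≤ x, r ≤ t. Since i ≤ h and h ≤ i, i = h. d = i and p | d, so p | i. i > 0, so p ≤ i. Because i = h, p ≤ h. t < p, so t < h. Since h = e, t < e. From r ≤ t, r < e.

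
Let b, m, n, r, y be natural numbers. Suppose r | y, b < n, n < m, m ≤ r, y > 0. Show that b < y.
n < m and m ≤ r, hence n < r. r | y and y > 0, therefore r ≤ y. Since n < r, n < y. Because b < n, b < y.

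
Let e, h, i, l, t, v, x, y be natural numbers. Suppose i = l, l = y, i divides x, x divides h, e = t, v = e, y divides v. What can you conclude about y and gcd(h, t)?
y divides gcd(h, t)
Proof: Because i = l and l = y, i = y. i divides x, so y divides x. x divides h, so y divides h. Since v = e and y divides v, y divides e. Since e = t, y divides t. y divides h, so y divides gcd(h, t).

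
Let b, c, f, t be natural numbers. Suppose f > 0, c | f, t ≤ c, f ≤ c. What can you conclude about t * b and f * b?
t * b ≤ f * b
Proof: c | f and f > 0, thus c ≤ f. f ≤ c, so c = f. t ≤ c, so t ≤ f. Then t * b ≤ f * b.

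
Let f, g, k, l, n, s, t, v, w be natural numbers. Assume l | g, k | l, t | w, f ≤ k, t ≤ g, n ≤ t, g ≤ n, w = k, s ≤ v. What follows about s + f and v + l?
s + f ≤ v + l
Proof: Because g ≤ n and n ≤ t, g ≤ t. Since t ≤ g, g = t. l | g, so l | t. w = k and t | w, so t | k. l | t, so l | k. Since k | l, k = l. f ≤ k, so f ≤ l. Since s ≤ v, s + f ≤ v + l.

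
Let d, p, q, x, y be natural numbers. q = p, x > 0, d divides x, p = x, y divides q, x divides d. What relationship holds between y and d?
y ≤ d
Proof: x divides d and d divides x, so x = d. q = p and p = x, thus q = x. From y divides q, y divides x. x > 0, so y ≤ x. x = d, so y ≤ d.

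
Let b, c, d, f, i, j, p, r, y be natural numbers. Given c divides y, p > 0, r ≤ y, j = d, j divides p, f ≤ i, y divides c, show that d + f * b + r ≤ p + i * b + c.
Because j divides p and p > 0, j ≤ p. j = d, so d ≤ p. f ≤ i. By multiplying by a non-negative, f * b ≤ i * b. y divides c and c divides y, hence y = c. r ≤ y, so r ≤ c. Since f * b ≤ i * b, f * b + r ≤ i * b + c. Since d ≤ p, d + f * b + r ≤ p + i * b + c.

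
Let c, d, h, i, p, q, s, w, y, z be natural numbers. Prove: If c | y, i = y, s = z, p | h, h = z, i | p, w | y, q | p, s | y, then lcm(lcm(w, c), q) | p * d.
i = y and i | p, therefore y | p. h = z and p | h, so p | z. From s = z and s | y, z | y. p | z, so p | y. Since y | p, y = p. w | y and c | y, hence lcm(w, c) | y. Since y = p, lcm(w, c) | p. Since q | p, lcm(lcm(w, c), q) | p. Then lcm(lcm(w, c), q) | p * d.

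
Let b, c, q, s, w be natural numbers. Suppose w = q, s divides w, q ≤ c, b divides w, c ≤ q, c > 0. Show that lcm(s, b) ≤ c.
q ≤ c and c ≤ q, so q = c. w = q, so w = c. s divides w and b divides w, thus lcm(s, b) divides w. Since w = c, lcm(s, b) divides c. Since c > 0, lcm(s, b) ≤ c.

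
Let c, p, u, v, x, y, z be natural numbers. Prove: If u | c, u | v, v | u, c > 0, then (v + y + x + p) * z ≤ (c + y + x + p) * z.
u | v and v | u, hence u = v. From u | c and c > 0, u ≤ c. u = v, so v ≤ c. Then v + y ≤ c + y. Then v + y + x ≤ c + y + x. Then v + y + x + p ≤ c + y + x + p. Then (v + y + x + p) * z ≤ (c + y + x + p) * z.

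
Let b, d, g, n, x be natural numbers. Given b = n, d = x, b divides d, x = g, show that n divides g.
d = x and x = g, therefore d = g. b = n and b divides d, so n divides d. Since d = g, n divides g.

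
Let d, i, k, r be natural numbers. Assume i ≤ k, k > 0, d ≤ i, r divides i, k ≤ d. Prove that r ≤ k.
k ≤ d and d ≤ i, thus k ≤ i. i ≤ k, so i = k. r divides i, so r divides k. Since k > 0, r ≤ k.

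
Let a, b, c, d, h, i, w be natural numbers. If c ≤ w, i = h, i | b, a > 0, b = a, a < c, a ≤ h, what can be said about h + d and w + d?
h + d < w + d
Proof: i = h and i | b, therefore h | b. b = a, so h | a. Since a > 0, h ≤ a. a ≤ h, so a = h. a < c and c ≤ w, thus a < w. Because a = h, h < w. Then h + d < w + d.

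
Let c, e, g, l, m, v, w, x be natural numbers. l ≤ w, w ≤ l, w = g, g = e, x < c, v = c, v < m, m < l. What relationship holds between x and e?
x < e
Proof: l ≤ w and w ≤ l, thus l = w. w = g, so l = g. g = e, so l = e. Since v = c and v < m, c < m. x < c, so x < m. Since m < l, x < l. Since l = e, x < e.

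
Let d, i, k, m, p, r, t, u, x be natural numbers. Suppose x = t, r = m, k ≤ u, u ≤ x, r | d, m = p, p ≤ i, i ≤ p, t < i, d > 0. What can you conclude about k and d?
k < d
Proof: From k ≤ u and u ≤ x, k ≤ x. x = t, so k ≤ t. Since i ≤ p and p ≤ i, i = p. t < i, so t < p. Since r = m and r | d, m | d. d > 0, so m ≤ d. From m = p, p ≤ d. Because t < p, t < d. Since k ≤ t, k < d.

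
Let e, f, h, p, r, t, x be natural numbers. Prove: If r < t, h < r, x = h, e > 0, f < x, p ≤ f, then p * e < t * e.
x = h and f < x, thus f < h. Since p ≤ f, p < h. From h < r, p < r. r < t, so p < t. Since e > 0, by multiplying by a positive, p * e < t * e.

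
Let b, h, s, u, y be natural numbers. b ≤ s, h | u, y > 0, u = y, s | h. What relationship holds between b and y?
b ≤ y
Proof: s | h and h | u, so s | u. u = y, so s | y. From y > 0, s ≤ y. From b ≤ s, b ≤ y.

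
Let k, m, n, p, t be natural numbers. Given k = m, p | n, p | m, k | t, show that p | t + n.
k = m and k | t, therefore m | t. Since p | m, p | t. p | n, so p | t + n.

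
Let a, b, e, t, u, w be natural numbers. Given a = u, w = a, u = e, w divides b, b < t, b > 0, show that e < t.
From w = a and w divides b, a divides b. a = u, so u divides b. Since b > 0, u ≤ b. Since u = e, e ≤ b. Because b < t, e < t.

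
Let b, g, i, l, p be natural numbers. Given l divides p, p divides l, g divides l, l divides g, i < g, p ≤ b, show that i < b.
Since l divides p and p divides l, l = p. Because g divides l and l divides g, g = l. Since i < g, i < l. l = p, so i < p. p ≤ b, so i < b.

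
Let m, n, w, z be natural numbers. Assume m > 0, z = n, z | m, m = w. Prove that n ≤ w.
z = n and z | m, therefore n | m. Since m > 0, n ≤ m. m = w, so n ≤ w.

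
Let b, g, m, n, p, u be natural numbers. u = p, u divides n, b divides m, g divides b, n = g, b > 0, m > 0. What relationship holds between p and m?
p ≤ m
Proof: Since n = g and u divides n, u divides g. From g divides b, u divides b. From u = p, p divides b. Because b > 0, p ≤ b. b divides m and m > 0, so b ≤ m. Since p ≤ b, p ≤ m.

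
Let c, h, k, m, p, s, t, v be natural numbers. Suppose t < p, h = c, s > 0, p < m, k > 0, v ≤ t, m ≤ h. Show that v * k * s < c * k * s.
Since v ≤ t and t < p, v < p. p < m and m ≤ h, thus p < h. Since h = c, p < c. Since v < p, v < c. Using k > 0 and multiplying by a positive, v * k < c * k. Combined with s > 0, by multiplying by a positive, v * k * s < c * k * s.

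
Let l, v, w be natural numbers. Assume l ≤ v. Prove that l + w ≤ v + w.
Because l ≤ v, by adding to both sides, l + w ≤ v + w.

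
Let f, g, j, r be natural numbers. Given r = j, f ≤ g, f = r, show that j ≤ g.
f = r and r = j, thus f = j. f ≤ g, so j ≤ g.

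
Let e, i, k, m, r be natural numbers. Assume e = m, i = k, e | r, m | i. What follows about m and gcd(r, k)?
m | gcd(r, k)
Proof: e = m and e | r, thus m | r. Because i = k and m | i, m | k. m | r, so m | gcd(r, k).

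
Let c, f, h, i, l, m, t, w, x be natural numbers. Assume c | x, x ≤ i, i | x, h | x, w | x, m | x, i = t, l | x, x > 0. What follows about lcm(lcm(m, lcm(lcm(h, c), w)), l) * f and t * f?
lcm(lcm(m, lcm(lcm(h, c), w)), l) * f | t * f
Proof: i | x and x > 0, hence i ≤ x. Since x ≤ i, x = i. i = t, so x = t. From h | x and c | x, lcm(h, c) | x. w | x, so lcm(lcm(h, c), w) | x. m | x, so lcm(m, lcm(lcm(h, c), w)) | x. l | x, so lcm(lcm(m, lcm(lcm(h, c), w)), l) | x. Since x = t, lcm(lcm(m, lcm(lcm(h, c), w)), l) | t. Then lcm(lcm(m, lcm(lcm(h, c), w)), l) * f | t * f.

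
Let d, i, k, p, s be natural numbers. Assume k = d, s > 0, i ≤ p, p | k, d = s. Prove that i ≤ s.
Because k = d and d = s, k = s. Since p | k, p | s. Since s > 0, p ≤ s. Since i ≤ p, i ≤ s.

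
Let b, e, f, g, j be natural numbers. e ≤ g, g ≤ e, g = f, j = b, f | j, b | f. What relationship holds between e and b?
e = b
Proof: e ≤ g and g ≤ e, thus e = g. Since g = f, e = f. j = b and f | j, thus f | b. Since b | f, f = b. Because e = f, e = b.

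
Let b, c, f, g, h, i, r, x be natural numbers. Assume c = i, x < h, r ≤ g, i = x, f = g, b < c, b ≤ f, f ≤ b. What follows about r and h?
r < h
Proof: Since b ≤ f and f ≤ b, b = f. f = g, so b = g. From c = i and i = x, c = x. Since b < c, b < x. x < h, so b < h. Since b = g, g < h. Since r ≤ g, r < h.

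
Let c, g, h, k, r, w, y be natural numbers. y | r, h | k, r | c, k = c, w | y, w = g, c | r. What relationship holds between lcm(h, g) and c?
lcm(h, g) | c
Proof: From k = c and h | k, h | c. r | c and c | r, thus r = c. Because w | y and y | r, w | r. r = c, so w | c. Since w = g, g | c. Since h | c, lcm(h, g) | c.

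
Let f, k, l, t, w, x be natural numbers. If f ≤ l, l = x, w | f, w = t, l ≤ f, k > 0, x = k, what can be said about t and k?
t ≤ k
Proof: Since l = x and x = k, l = k. f ≤ l and l ≤ f, thus f = l. w | f, so w | l. Since l = k, w | k. Since w = t, t | k. k > 0, so t ≤ k.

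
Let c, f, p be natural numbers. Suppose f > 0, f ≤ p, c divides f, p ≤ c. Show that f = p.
c divides f and f > 0, hence c ≤ f. Since p ≤ c, p ≤ f. Since f ≤ p, p = f. Then f = p.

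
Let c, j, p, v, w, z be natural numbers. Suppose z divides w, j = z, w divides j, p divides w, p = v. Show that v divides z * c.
j = z and w divides j, hence w divides z. z divides w, so w = z. p divides w, so p divides z. Since p = v, v divides z. Then v divides z * c.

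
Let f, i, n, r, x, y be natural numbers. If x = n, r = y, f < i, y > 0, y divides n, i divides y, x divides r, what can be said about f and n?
f < n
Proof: From x = n and x divides r, n divides r. r = y, so n divides y. Since y divides n, y = n. i divides y and y > 0, therefore i ≤ y. f < i, so f < y. y = n, so f < n.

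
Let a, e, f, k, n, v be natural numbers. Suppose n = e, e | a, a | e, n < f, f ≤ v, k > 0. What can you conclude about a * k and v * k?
a * k < v * k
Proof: e | a and a | e, therefore e = a. Since n = e, n = a. Since n < f, a < f. Since f ≤ v, a < v. Since k > 0, a * k < v * k.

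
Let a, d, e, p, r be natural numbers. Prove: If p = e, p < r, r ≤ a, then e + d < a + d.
p < r and r ≤ a, so p < a. p = e, so e < a. Then e + d < a + d.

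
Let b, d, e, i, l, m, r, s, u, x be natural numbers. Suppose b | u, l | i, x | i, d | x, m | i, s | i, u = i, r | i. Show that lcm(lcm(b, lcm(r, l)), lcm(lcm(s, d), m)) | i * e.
u = i and b | u, thus b | i. r | i and l | i, so lcm(r, l) | i. Since b | i, lcm(b, lcm(r, l)) | i. d | x and x | i, thus d | i. s | i, so lcm(s, d) | i. Since m | i, lcm(lcm(s, d), m) | i. lcm(b, lcm(r, l)) | i, so lcm(lcm(b, lcm(r, l)), lcm(lcm(s, d), m)) | i. Then lcm(lcm(b, lcm(r, l)), lcm(lcm(s, d), m)) | i * e.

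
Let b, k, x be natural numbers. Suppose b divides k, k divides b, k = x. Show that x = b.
b divides k and k divides b, therefore b = k. Since k = x, b = x. Then x = b.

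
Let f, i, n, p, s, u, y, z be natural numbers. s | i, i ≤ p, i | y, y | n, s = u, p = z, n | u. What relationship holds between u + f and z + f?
u + f ≤ z + f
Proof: i | y and y | n, therefore i | n. Since n | u, i | u. Because s = u and s | i, u | i. From i | u, i = u. p = z and i ≤ p, therefore i ≤ z. i = u, so u ≤ z. Then u + f ≤ z + f.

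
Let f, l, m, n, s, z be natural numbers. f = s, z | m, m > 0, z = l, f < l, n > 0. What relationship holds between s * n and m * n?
s * n < m * n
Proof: z = l and z | m, thus l | m. Since m > 0, l ≤ m. f < l, so f < m. Since f = s, s < m. Since n > 0, s * n < m * n.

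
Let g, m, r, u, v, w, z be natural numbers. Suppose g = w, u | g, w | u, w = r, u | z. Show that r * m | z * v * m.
g = w and u | g, therefore u | w. Since w | u, u = w. w = r, so u = r. Since u | z, r | z. Then r | z * v. Then r * m | z * v * m.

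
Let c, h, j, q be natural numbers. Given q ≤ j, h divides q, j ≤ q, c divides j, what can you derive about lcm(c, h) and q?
lcm(c, h) divides q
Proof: Because j ≤ q and q ≤ j, j = q. Since c divides j, c divides q. h divides q, so lcm(c, h) divides q.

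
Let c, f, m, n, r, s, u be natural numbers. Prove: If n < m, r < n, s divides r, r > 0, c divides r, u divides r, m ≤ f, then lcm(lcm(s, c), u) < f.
Since s divides r and c divides r, lcm(s, c) divides r. u divides r, so lcm(lcm(s, c), u) divides r. r > 0, so lcm(lcm(s, c), u) ≤ r. From r < n and n < m, r < m. lcm(lcm(s, c), u) ≤ r, so lcm(lcm(s, c), u) < m. From m ≤ f, lcm(lcm(s, c), u) < f.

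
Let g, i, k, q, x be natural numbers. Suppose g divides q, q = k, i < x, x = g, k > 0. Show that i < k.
x = g and i < x, so i < g. From q = k and g divides q, g divides k. k > 0, so g ≤ k. i < g, so i < k.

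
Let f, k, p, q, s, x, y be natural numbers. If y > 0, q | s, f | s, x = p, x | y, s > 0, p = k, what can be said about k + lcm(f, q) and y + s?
k + lcm(f, q) ≤ y + s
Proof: Since x = p and p = k, x = k. x | y and y > 0, so x ≤ y. x = k, so k ≤ y. From f | s and q | s, lcm(f, q) | s. s > 0, so lcm(f, q) ≤ s. Since k ≤ y, k + lcm(f, q) ≤ y + s.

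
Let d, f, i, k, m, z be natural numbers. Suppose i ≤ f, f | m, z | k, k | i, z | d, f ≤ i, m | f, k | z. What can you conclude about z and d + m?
z | d + m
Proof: k | z and z | k, thus k = z. f | m and m | f, hence f = m. i ≤ f and f ≤ i, therefore i = f. k | i, so k | f. f = m, so k | m. Since k = z, z | m. Because z | d, z | d + m.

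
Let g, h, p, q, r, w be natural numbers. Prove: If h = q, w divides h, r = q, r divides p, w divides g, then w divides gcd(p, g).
h = q and w divides h, so w divides q. r = q and r divides p, hence q divides p. Since w divides q, w divides p. Since w divides g, w divides gcd(p, g).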